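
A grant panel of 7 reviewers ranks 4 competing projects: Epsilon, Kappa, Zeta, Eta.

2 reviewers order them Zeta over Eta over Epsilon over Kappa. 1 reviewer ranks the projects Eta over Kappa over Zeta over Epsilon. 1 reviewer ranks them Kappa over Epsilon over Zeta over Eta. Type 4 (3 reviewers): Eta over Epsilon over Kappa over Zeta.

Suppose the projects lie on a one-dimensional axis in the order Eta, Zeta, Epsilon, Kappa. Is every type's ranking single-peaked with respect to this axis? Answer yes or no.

no

Axis positions: Eta=1, Zeta=2, Epsilon=3, Kappa=4.
Type 1 (peak Zeta at position 2): ranking walks positions 2-1-3-4, expanding outward from the peak — single-peaked.
Type 2: ranking walks positions 1-4-2-3; Kappa is ranked above Zeta even though Zeta lies between Kappa and the peak Eta on the axis — preferences dip and rise again. Not single-peaked.
Type 3 (peak Kappa at position 4): ranking walks positions 4-3-2-1, expanding outward from the peak — single-peaked.
Type 4: ranking walks positions 1-3-4-2; Epsilon is ranked above Zeta even though Zeta lies between Epsilon and the peak Eta on the axis — preferences dip and rise again. Not single-peaked.
Type 2 violates single-peakedness, so the profile is not single-peaked on this axis.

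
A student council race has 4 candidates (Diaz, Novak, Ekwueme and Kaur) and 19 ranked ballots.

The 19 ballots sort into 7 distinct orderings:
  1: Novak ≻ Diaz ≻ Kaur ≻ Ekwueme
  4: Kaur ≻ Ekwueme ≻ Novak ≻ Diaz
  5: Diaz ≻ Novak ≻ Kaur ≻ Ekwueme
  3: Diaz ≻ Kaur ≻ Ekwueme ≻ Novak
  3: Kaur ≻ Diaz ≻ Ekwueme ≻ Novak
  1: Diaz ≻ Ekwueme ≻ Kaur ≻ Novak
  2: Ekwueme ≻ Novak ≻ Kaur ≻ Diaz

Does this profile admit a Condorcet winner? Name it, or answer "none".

Pairwise majorities:
Diaz–Novak: Diaz 12–7.
Diaz vs Ekwueme: Diaz wins 13–6.
Diaz vs Kaur: Diaz wins 10–9.
Novak–Ekwueme: Ekwueme 13–6.
Novak vs Kaur: Kaur, 11–8.
Ekwueme vs Kaur: Kaur wins 16–3.
Diaz wins every pairwise contest, so Diaz is the Condorcet winner.

Diaz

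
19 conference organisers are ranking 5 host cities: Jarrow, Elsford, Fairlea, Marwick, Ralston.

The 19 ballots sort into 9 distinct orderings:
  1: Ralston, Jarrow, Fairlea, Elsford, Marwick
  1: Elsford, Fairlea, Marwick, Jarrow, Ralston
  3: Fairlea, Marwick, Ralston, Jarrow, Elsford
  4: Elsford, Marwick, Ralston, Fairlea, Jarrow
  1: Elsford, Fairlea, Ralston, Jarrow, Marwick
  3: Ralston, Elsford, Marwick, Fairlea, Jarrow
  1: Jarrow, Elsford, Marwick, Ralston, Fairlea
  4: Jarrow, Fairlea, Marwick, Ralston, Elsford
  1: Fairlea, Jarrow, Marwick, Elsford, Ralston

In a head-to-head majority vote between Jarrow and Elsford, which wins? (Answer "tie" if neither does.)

Ballots ranking Jarrow above Elsford: 1 + 3 + 1 + 4 + 1 = 10.
Ballots ranking Elsford above Jarrow: 19 − 10 = 9.
Jarrow wins the head-to-head 10–9.

Jarrow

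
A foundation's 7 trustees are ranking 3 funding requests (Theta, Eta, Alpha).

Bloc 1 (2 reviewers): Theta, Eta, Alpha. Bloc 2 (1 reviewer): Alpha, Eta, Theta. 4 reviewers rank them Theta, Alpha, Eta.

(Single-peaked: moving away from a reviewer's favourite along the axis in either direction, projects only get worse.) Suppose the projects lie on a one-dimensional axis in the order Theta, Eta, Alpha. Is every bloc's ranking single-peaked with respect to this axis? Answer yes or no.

Axis positions: Theta=1, Eta=2, Alpha=3.
Bloc 1 (peak Theta at position 1): ranking walks positions 1-2-3, expanding outward from the peak — single-peaked.
Bloc 2 (peak Alpha at position 3): ranking walks positions 3-2-1, expanding outward from the peak — single-peaked.
Bloc 3: ranking walks positions 1-3-2; Alpha is ranked above Eta even though Eta lies between Alpha and the peak Theta on the axis — preferences dip and rise again. Not single-peaked.
Bloc 3 violates single-peakedness, so the profile is not single-peaked on this axis.

no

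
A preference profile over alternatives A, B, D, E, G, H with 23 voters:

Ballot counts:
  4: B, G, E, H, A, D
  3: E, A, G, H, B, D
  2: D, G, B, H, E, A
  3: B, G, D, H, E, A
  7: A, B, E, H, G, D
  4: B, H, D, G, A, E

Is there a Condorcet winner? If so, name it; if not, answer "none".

B

Head-to-head results (23 voters):
A vs B: B, 13–10.
A vs D: A wins 14–9.
A vs E: E wins 12–11.
A–G: G 13–10.
A vs H: H, 13–10.
B vs D: B wins 21–2.
B vs E: B, 20–3.
B vs G: B wins 18–5.
B vs H: B wins 20–3.
D–E: E 14–9.
D vs G: G wins 17–6.
D vs H: H wins 18–5.
E vs G: G, 13–10.
E vs H: E, 14–9.
G vs H: G wins 12–11.
Only B has no losses; B is the Condorcet winner.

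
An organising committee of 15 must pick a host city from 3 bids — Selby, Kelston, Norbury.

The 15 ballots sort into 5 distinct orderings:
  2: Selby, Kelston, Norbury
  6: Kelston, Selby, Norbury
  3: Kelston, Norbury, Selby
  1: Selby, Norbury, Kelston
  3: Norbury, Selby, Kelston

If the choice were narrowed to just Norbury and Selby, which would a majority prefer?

Selby

Ballots ranking Norbury above Selby: 3 + 3 = 6.
Ballots ranking Selby above Norbury: 15 − 6 = 9.
Selby wins the head-to-head 9–6.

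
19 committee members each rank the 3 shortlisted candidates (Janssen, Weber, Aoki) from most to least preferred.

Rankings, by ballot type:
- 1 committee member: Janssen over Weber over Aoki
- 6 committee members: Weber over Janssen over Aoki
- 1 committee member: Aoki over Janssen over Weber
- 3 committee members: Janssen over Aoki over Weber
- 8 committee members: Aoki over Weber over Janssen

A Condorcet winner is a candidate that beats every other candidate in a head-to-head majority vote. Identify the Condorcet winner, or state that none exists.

none

Check each pair by majority over 19 ballots:
Janssen–Weber: Weber 14–5.
Janssen–Aoki: Janssen 10–9.
Weber–Aoki: Aoki 12–7.
Each candidate drops at least one matchup (Janssen loses to Weber; Weber loses to Aoki; Aoki loses to Janssen); the cycle Janssen > Aoki > Weber > Janssen rules out a Condorcet winner.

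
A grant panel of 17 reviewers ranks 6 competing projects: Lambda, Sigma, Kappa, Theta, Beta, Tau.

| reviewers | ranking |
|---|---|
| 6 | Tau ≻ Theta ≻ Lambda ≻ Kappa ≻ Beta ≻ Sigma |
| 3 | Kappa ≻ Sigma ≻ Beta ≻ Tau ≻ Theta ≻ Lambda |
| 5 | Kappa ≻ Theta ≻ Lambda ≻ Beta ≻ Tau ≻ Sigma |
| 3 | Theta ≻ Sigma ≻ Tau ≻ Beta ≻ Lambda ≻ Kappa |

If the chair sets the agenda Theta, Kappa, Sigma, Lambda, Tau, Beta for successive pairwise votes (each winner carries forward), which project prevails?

Round 1: Theta vs Kappa — 9–8, Theta advances.
Round 2: Theta vs Sigma — 14–3, Theta advances.
Round 3: Theta vs Lambda — 17–0, Theta advances.
Round 4: Theta vs Tau — 8–9, Tau advances.
Round 5: Tau vs Beta — 9–8, Tau advances.
Tau survives the agenda.

Tau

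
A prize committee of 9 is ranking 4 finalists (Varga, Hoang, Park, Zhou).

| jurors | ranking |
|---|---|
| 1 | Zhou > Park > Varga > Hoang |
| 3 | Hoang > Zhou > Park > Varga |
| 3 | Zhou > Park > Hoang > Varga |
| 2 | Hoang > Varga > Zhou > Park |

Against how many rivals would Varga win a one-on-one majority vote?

Varga against each rival (9 jurors):
Varga vs Hoang: 1 for Varga, 8 for Hoang — Hoang by 8–1.
Varga vs Park: Park wins 7–2.
Varga vs Zhou: Zhou wins 7–2.
Varga beats no one; loses to Hoang, Park, Zhou — 0 pairwise wins.

0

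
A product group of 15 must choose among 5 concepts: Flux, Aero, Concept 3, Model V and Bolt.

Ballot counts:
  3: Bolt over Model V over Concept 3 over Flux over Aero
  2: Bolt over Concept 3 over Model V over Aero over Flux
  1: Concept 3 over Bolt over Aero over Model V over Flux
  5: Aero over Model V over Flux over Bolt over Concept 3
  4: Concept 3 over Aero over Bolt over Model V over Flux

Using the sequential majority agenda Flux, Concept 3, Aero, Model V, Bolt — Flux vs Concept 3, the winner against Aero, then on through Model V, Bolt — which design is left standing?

Round 1: Flux vs Concept 3 — 5–10, Concept 3 advances.
Round 2: Concept 3 vs Aero — 10–5, Concept 3 advances.
Round 3: Concept 3 vs Model V — 7–8, Model V advances.
Round 4: Model V vs Bolt — 5–10, Bolt advances.
Bolt survives the agenda.

Bolt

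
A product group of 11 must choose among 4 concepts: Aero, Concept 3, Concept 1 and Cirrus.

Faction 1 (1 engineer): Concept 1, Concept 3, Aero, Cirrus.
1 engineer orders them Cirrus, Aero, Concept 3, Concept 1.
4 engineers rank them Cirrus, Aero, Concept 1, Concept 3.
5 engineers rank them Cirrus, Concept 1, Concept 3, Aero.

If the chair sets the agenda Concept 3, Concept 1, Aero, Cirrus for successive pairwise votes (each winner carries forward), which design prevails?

Cirrus

Round 1: Concept 3 vs Concept 1 — 1–10, Concept 1 advances.
Round 2: Concept 1 vs Aero — 6–5, Concept 1 advances.
Round 3: Concept 1 vs Cirrus — 1–10, Cirrus advances.
The agenda winner is Cirrus.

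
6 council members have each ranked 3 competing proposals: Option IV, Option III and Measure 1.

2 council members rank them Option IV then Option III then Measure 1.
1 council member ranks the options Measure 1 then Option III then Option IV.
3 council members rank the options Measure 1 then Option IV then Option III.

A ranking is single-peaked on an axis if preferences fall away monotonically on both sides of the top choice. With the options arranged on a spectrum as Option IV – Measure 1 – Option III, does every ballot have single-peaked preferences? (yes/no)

no

Axis positions: Option IV=1, Measure 1=2, Option III=3.
Group 1: ranking walks positions 1-3-2; Option III is ranked above Measure 1 even though Measure 1 lies between Option III and the peak Option IV on the axis — preferences dip and rise again. Not single-peaked.
Group 2 (peak Measure 1 at position 2): ranking walks positions 2-3-1, expanding outward from the peak — single-peaked.
Group 3 (peak Measure 1 at position 2): ranking walks positions 2-1-3, expanding outward from the peak — single-peaked.
Group 1 violates single-peakedness, so the profile is not single-peaked on this axis.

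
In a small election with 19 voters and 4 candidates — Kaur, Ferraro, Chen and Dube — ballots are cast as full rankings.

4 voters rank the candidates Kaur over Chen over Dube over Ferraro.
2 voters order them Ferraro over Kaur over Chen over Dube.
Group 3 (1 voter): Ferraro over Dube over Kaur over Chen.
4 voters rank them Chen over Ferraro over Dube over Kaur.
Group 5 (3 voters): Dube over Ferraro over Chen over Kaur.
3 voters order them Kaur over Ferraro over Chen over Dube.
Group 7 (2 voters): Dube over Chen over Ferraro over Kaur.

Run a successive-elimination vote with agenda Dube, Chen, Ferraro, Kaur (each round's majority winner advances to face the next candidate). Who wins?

Round 1: Dube vs Chen — 6–13, Chen advances.
Round 2: Chen vs Ferraro — 10–9, Chen advances.
Round 3: Chen vs Kaur — 9–10, Kaur advances.
Kaur survives the agenda.

Kaur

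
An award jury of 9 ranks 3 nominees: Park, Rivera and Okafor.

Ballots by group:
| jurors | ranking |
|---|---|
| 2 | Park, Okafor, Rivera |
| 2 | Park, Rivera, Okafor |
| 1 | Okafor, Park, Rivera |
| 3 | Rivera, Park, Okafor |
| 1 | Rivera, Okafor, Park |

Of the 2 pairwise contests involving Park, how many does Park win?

Park against each rival (9 jurors):
Park vs Rivera: Park, 5–4.
Park vs Okafor: Park is ranked higher on 2+2+3 = 7 ballots, Okafor on 2. Park wins 7–2.
Park beats Rivera, Okafor — 2 pairwise wins.

2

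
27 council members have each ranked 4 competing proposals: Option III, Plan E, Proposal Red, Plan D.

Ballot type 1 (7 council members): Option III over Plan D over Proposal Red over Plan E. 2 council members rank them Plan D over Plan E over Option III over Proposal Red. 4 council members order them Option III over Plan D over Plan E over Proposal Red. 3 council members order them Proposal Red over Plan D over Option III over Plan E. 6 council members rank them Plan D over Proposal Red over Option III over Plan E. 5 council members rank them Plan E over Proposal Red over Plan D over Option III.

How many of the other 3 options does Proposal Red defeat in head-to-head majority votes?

2

Proposal Red against each rival (27 council members):
Proposal Red vs Option III: 3+6+5 = 14 for Proposal Red, 13 for Option III — Proposal Red by 14–13.
Proposal Red–Plan E: Proposal Red 16–11.
Proposal Red vs Plan D: Plan D, 19–8.
Proposal Red beats Option III, Plan E; loses to Plan D — 2 pairwise wins.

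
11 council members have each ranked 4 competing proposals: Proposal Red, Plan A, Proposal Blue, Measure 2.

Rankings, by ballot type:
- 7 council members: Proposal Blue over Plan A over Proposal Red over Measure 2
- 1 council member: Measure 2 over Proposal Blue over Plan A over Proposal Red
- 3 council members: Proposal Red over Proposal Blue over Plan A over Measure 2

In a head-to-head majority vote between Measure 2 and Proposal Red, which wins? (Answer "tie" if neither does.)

Proposal Red

Ballots ranking Measure 2 above Proposal Red: 1.
Ballots ranking Proposal Red above Measure 2: 11 − 1 = 10.
Proposal Red wins the head-to-head 10–1.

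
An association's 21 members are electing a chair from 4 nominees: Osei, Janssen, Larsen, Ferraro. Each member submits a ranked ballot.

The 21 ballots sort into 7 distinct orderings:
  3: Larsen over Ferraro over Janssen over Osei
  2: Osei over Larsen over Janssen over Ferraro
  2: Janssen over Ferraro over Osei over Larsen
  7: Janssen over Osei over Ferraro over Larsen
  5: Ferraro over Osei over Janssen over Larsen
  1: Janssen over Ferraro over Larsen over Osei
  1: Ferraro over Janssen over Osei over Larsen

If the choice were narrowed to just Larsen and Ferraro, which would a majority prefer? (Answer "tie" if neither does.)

Ballots ranking Larsen above Ferraro: 3 + 2 = 5.
Ballots ranking Ferraro above Larsen: 21 − 5 = 16.
Ferraro wins the head-to-head 16–5.

Ferraro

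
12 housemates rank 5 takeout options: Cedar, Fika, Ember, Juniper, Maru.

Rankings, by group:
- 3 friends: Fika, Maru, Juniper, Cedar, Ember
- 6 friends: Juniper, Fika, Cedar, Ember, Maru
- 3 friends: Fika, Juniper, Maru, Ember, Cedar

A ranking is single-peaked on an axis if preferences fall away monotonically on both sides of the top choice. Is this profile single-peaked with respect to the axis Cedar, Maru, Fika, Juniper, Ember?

no

Axis positions: Cedar=1, Maru=2, Fika=3, Juniper=4, Ember=5.
Group 1 (peak Fika at position 3): ranking walks positions 3-2-4-1-5, expanding outward from the peak — single-peaked.
Group 2: ranking walks positions 4-3-1-5-2; Cedar is ranked above Maru even though Maru lies between Cedar and the peak Juniper on the axis — preferences dip and rise again. Not single-peaked.
Group 3 (peak Fika at position 3): ranking walks positions 3-4-2-5-1, expanding outward from the peak — single-peaked.
Group 2 violates single-peakedness, so the profile is not single-peaked on this axis.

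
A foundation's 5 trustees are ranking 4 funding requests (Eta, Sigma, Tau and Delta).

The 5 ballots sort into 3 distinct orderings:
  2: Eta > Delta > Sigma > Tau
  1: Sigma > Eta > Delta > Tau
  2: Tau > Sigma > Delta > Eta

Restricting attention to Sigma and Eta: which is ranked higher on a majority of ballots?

Ballots ranking Sigma above Eta: 1 + 2 = 3.
Ballots ranking Eta above Sigma: 5 − 3 = 2.
Sigma wins the head-to-head 3–2.

Sigma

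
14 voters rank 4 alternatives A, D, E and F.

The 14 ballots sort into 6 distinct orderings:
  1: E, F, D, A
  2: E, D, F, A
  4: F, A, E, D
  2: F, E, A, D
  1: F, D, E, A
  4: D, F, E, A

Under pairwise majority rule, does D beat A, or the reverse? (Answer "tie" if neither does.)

D

Ballots ranking D above A: 1 + 2 + 1 + 4 = 8.
Ballots ranking A above D: 14 − 8 = 6.
D wins the head-to-head 8–6.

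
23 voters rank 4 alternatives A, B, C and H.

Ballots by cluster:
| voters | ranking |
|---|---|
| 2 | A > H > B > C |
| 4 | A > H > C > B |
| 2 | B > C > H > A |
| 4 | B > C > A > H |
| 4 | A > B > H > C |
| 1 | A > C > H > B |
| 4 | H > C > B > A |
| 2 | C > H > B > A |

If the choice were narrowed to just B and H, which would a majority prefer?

H

Ballots ranking B above H: 2 + 4 + 4 = 10.
Ballots ranking H above B: 23 − 10 = 13.
H wins the head-to-head 13–10.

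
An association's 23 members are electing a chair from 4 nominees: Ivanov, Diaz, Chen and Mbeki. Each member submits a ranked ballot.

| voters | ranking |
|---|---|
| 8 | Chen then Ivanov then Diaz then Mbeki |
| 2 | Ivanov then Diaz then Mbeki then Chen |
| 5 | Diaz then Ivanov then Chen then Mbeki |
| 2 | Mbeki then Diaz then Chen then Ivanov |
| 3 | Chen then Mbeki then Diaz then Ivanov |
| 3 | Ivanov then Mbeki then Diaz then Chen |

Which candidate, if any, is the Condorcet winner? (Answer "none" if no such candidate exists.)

Pairwise majorities:
Ivanov vs Diaz: Ivanov is ranked higher on 8+2+3 = 13 ballots, Diaz on 10. Ivanov wins 13–10.
Ivanov vs Chen: Chen, 13–10.
Ivanov vs Mbeki: 18 to 5, Ivanov.
Diaz vs Chen: Diaz, 12–11.
Diaz vs Mbeki: Diaz, 15–8.
Chen vs Mbeki: Chen preferred on 8+5+3 = 16 ballots; Chen wins 16–7.
Each candidate drops at least one matchup (Ivanov loses to Chen; Diaz loses to Ivanov; Chen loses to Diaz; Mbeki loses to Ivanov); the cycle Ivanov beats Diaz beats Chen beats Ivanov rules out a Condorcet winner.

none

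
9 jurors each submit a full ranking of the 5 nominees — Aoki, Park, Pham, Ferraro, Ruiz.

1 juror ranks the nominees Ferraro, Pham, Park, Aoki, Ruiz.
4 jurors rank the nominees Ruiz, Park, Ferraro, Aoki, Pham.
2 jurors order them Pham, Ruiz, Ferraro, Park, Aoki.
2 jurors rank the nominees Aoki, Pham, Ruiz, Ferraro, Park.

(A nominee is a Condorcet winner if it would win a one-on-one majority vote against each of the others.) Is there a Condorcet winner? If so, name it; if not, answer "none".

Head-to-head results (9 jurors):
Aoki vs Park: Aoki preferred on 2 ballots; Park wins 7–2.
Aoki vs Pham: Aoki preferred on 4+2 = 6 ballots; Aoki wins 6–3.
Aoki vs Ferraro: 2 for Aoki, 7 for Ferraro — Ferraro by 7–2.
Aoki vs Ruiz: Ruiz, 6–3.
Park vs Pham: Park preferred on 4 ballots; Pham wins 5–4.
Park vs Ferraro: 4 to 5, Ferraro.
Park vs Ruiz: Park preferred on 1 ballot; Ruiz wins 8–1.
Pham vs Ferraro: Ferraro wins 5–4.
Pham–Ruiz: Pham 5–4.
Ferraro vs Ruiz: Ruiz wins 8–1.
Each nominee drops at least one matchup (Aoki loses to Park; Park loses to Pham; Pham loses to Aoki; Ferraro loses to Ruiz; Ruiz loses to Pham); the cycle Aoki → Pham → Park → Aoki rules out a Condorcet winner.

none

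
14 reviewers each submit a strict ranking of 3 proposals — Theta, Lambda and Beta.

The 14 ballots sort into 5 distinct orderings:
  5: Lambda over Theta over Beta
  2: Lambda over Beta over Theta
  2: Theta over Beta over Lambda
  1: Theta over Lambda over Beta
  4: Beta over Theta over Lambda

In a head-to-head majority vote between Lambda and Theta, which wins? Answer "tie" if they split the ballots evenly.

tie

Ballots ranking Lambda above Theta: 5 + 2 = 7.
Ballots ranking Theta above Lambda: 14 − 7 = 7.
7–7: the pair ties.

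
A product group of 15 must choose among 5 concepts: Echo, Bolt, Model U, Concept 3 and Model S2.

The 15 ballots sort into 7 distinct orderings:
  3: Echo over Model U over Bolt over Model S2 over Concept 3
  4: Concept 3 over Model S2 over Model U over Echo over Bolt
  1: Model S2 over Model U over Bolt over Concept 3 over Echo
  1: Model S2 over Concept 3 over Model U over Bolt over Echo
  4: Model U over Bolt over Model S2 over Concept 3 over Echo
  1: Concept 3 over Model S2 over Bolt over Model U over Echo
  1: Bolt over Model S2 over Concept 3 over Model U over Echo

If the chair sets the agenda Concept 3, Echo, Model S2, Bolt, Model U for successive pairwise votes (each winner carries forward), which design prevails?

Round 1: Concept 3 vs Echo — 12–3, Concept 3 advances.
Round 2: Concept 3 vs Model S2 — 5–10, Model S2 advances.
Round 3: Model S2 vs Bolt — 7–8, Bolt advances.
Round 4: Bolt vs Model U — 2–13, Model U advances.
The agenda winner is Model U.

Model U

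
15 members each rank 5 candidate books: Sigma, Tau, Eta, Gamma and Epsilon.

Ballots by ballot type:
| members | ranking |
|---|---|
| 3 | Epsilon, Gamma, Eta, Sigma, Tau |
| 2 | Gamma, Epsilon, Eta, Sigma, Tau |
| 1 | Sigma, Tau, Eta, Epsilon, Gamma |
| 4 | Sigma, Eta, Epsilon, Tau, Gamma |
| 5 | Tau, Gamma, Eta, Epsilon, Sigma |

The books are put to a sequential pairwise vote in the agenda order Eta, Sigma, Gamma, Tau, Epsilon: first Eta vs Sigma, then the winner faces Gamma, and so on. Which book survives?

Epsilon

Round 1: Eta vs Sigma — 10–5, Eta advances.
Round 2: Eta vs Gamma — 5–10, Gamma advances.
Round 3: Gamma vs Tau — 5–10, Tau advances.
Round 4: Tau vs Epsilon — 6–9, Epsilon advances.
The agenda winner is Epsilon.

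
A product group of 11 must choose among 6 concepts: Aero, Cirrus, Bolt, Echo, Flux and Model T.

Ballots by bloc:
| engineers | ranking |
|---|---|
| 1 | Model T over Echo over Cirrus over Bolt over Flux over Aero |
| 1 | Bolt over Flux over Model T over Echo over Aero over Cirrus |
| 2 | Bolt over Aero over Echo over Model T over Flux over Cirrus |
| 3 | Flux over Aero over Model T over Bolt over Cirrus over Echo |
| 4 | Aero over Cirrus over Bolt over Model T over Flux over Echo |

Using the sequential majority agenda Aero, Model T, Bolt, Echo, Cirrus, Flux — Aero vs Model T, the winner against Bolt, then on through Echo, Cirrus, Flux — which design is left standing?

Aero

Round 1: Aero vs Model T — 9–2, Aero advances.
Round 2: Aero vs Bolt — 7–4, Aero advances.
Round 3: Aero vs Echo — 9–2, Aero advances.
Round 4: Aero vs Cirrus — 10–1, Aero advances.
Round 5: Aero vs Flux — 6–5, Aero advances.
Aero survives the agenda.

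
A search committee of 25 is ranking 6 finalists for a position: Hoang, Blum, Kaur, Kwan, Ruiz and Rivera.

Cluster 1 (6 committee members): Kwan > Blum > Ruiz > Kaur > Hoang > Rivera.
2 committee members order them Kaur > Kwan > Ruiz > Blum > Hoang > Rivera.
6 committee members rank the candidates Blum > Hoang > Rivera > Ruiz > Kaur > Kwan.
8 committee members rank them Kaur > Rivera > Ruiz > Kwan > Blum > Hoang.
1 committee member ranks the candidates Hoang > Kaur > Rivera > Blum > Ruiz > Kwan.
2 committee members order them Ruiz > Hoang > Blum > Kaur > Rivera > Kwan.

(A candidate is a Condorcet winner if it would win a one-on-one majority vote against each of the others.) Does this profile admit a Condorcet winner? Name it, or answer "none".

Check each pair by majority over 25 ballots:
Hoang–Blum: Blum 22–3.
Hoang vs Kaur: 9 to 16, Kaur.
Hoang vs Kwan: 6+1+2 = 9 for Hoang, 16 for Kwan — Kwan by 16–9.
Hoang vs Ruiz: Ruiz, 18–7.
Hoang–Rivera: Hoang 17–8.
Blum vs Kaur: Blum is ranked higher on 6+6+2 = 14 ballots, Kaur on 11. Blum wins 14–11.
Blum vs Kwan: Blum is ranked higher on 6+1+2 = 9 ballots, Kwan on 16. Kwan wins 16–9.
Blum vs Ruiz: Blum, 13–12.
Blum vs Rivera: Blum, 16–9.
Kaur vs Kwan: Kaur is ranked higher on 2+6+8+1+2 = 19 ballots, Kwan on 6. Kaur wins 19–6.
Kaur vs Ruiz: Kaur is ranked higher on 2+8+1 = 11 ballots, Ruiz on 14. Ruiz wins 14–11.
Kaur vs Rivera: Kaur preferred on 6+2+8+1+2 = 19 ballots; Kaur wins 19–6.
Kwan vs Ruiz: Kwan is ranked higher on 6+2 = 8 ballots, Ruiz on 17. Ruiz wins 17–8.
Kwan vs Rivera: Rivera, 17–8.
Ruiz vs Rivera: Ruiz preferred on 6+2+2 = 10 ballots; Rivera wins 15–10.
Each candidate drops at least one matchup (Hoang loses to Blum; Blum loses to Kwan; Kaur loses to Blum; Kwan loses to Kaur; Ruiz loses to Blum; Rivera loses to Hoang); the cycle Hoang > Rivera > Kwan > Hoang rules out a Condorcet winner.

none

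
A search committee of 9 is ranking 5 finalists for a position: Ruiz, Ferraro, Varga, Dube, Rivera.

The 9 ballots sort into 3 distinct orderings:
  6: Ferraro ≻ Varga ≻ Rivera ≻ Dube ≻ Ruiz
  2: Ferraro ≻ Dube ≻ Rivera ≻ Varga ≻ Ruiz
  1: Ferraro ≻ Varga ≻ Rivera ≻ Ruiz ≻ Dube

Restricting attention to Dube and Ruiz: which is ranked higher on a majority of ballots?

Dube

Ballots ranking Dube above Ruiz: 6 + 2 = 8.
Ballots ranking Ruiz above Dube: 9 − 8 = 1.
Dube wins the head-to-head 8–1.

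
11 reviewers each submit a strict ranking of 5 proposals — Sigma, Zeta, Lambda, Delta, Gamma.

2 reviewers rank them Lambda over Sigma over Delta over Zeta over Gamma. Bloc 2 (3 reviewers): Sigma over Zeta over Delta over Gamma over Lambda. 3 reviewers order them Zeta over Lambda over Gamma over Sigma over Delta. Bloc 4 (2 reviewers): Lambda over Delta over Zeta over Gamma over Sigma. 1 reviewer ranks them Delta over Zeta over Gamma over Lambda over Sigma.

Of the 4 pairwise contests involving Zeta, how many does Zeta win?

Zeta against each rival (11 reviewers):
Zeta vs Sigma: 6 to 5, Zeta.
Zeta vs Lambda: Zeta wins 7–4.
Zeta–Delta: Zeta 6–5.
Zeta–Gamma: Zeta 11–0.
Zeta beats Sigma, Lambda, Delta, Gamma — 4 pairwise wins.

4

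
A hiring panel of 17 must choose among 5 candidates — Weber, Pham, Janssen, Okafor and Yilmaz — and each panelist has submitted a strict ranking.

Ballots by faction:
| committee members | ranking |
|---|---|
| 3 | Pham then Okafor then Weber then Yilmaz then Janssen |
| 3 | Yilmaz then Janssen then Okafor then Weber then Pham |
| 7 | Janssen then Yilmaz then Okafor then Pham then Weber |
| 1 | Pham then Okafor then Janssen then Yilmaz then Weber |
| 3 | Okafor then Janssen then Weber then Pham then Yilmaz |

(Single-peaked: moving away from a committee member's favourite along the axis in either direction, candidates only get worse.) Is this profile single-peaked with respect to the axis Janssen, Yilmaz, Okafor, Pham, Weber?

Axis positions: Janssen=1, Yilmaz=2, Okafor=3, Pham=4, Weber=5.
Faction 1 (peak Pham at position 4): ranking walks positions 4-3-5-2-1, expanding outward from the peak — single-peaked.
Faction 2: ranking walks positions 2-1-3-5-4; Weber is ranked above Pham even though Pham lies between Weber and the peak Yilmaz on the axis — preferences dip and rise again. Not single-peaked.
Faction 3 (peak Janssen at position 1): ranking walks positions 1-2-3-4-5, expanding outward from the peak — single-peaked.
Faction 4: ranking walks positions 4-3-1-2-5; Janssen is ranked above Yilmaz even though Yilmaz lies between Janssen and the peak Pham on the axis — preferences dip and rise again. Not single-peaked.
Faction 5: ranking walks positions 3-1-5-4-2; Janssen is ranked above Yilmaz even though Yilmaz lies between Janssen and the peak Okafor on the axis — preferences dip and rise again. Not single-peaked.
Faction 2 violates single-peakedness, so the profile is not single-peaked on this axis.

no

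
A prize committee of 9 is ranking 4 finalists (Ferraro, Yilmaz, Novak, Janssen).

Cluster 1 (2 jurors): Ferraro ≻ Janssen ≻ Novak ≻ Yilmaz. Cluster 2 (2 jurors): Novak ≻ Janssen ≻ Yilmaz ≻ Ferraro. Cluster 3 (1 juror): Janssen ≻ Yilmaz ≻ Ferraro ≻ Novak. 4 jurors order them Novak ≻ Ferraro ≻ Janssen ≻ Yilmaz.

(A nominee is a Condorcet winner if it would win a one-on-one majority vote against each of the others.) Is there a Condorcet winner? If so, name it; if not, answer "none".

Novak

Pairwise majorities:
Ferraro vs Yilmaz: Ferraro wins 6–3.
Ferraro vs Novak: Novak wins 6–3.
Ferraro vs Janssen: Ferraro is ranked higher on 2+4 = 6 ballots, Janssen on 3. Ferraro wins 6–3.
Yilmaz vs Novak: 1 to 8, Novak.
Yilmaz vs Janssen: Yilmaz preferred on 0 ballots; Janssen wins 9–0.
Novak vs Janssen: 2+4 = 6 for Novak, 3 for Janssen — Novak by 6–3.
Novak beats each of Ferraro, Yilmaz, Janssen — Novak is the Condorcet winner.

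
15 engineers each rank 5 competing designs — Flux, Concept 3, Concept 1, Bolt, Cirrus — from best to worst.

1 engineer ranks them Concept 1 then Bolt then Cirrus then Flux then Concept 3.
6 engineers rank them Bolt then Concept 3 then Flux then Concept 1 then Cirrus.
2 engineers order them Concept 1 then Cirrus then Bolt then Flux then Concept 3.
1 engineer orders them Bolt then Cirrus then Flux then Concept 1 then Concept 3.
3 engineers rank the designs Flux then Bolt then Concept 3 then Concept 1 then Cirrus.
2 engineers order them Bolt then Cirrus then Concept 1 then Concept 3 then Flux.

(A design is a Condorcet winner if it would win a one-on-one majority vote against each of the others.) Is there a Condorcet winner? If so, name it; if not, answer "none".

Pairwise majorities:
Flux vs Concept 3: Flux preferred on 1+2+1+3 = 7 ballots; Concept 3 wins 8–7.
Flux vs Concept 1: Flux is ranked higher on 6+1+3 = 10 ballots, Concept 1 on 5. Flux wins 10–5.
Flux vs Bolt: 3 for Flux, 12 for Bolt — Bolt by 12–3.
Flux vs Cirrus: 9 to 6, Flux.
Concept 3 vs Concept 1: Concept 3 preferred on 6+3 = 9 ballots; Concept 3 wins 9–6.
Concept 3 vs Bolt: 0 for Concept 3, 15 for Bolt — Bolt by 15–0.
Concept 3 vs Cirrus: Concept 3 is ranked higher on 6+3 = 9 ballots, Cirrus on 6. Concept 3 wins 9–6.
Concept 1 vs Bolt: 3 to 12, Bolt.
Concept 1 vs Cirrus: Concept 1 preferred on 1+6+2+3 = 12 ballots; Concept 1 wins 12–3.
Bolt vs Cirrus: 13 to 2, Bolt.
Only Bolt has no losses; Bolt is the Condorcet winner.

Bolt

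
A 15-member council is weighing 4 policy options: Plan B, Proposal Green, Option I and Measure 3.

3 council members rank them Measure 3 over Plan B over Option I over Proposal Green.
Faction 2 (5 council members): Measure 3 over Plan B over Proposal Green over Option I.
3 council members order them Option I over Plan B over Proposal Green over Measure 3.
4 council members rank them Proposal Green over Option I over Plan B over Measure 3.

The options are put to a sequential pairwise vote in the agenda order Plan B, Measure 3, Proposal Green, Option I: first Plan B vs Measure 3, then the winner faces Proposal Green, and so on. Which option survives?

Round 1: Plan B vs Measure 3 — 7–8, Measure 3 advances.
Round 2: Measure 3 vs Proposal Green — 8–7, Measure 3 advances.
Round 3: Measure 3 vs Option I — 8–7, Measure 3 advances.
The agenda winner is Measure 3.

Measure 3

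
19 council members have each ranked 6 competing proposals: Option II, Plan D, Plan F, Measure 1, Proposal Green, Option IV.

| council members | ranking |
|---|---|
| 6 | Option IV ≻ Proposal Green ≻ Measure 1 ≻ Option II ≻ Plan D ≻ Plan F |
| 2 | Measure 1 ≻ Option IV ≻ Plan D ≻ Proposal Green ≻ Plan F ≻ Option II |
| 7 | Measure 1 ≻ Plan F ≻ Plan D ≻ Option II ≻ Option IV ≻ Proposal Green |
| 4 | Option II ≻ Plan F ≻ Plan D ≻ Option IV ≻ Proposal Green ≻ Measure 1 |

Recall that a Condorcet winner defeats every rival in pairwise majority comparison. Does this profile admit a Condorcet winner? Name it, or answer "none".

Pairwise majorities:
Option II vs Plan D: Option II, 10–9.
Option II vs Plan F: Option II wins 10–9.
Option II vs Measure 1: Measure 1, 15–4.
Option II vs Proposal Green: Option II wins 11–8.
Option II–Option IV: Option II 11–8.
Plan D–Plan F: Plan F 11–8.
Plan D vs Measure 1: Measure 1 wins 15–4.
Plan D–Proposal Green: Plan D 13–6.
Plan D vs Option IV: Plan D wins 11–8.
Plan F–Measure 1: Measure 1 15–4.
Plan F vs Proposal Green: Plan F wins 11–8.
Plan F vs Option IV: Plan F wins 11–8.
Measure 1 vs Proposal Green: Proposal Green wins 10–9.
Measure 1 vs Option IV: Option IV wins 10–9.
Proposal Green–Option IV: Option IV 19–0.
Each option drops at least one matchup (Option II loses to Measure 1; Plan D loses to Option II; Plan F loses to Option II; Measure 1 loses to Proposal Green; Proposal Green loses to Option II; Option IV loses to Option II); the cycle Option II > Proposal Green > Measure 1 > Option II rules out a Condorcet winner.

none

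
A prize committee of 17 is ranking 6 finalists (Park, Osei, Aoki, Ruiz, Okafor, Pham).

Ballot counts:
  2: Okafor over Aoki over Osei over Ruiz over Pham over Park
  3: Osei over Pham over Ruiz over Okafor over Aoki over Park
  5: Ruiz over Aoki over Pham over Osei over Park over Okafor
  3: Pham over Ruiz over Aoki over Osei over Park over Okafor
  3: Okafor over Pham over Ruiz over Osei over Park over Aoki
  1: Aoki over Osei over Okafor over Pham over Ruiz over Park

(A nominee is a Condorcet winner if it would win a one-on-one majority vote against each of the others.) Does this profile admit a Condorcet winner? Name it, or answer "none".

Check each pair by majority over 17 ballots:
Park vs Osei: Park is ranked higher on 0 ballots, Osei on 17. Osei wins 17–0.
Park vs Aoki: 3 to 14, Aoki.
Park vs Ruiz: 0 to 17, Ruiz.
Park–Okafor: Okafor 9–8.
Park vs Pham: Pham, 17–0.
Osei vs Aoki: Aoki wins 11–6.
Osei vs Ruiz: Ruiz, 11–6.
Osei–Okafor: Osei 12–5.
Osei–Pham: Pham 11–6.
Aoki–Ruiz: Ruiz 14–3.
Aoki vs Okafor: 9 to 8, Aoki.
Aoki vs Pham: Pham wins 9–8.
Ruiz vs Okafor: Ruiz is ranked higher on 3+5+3 = 11 ballots, Okafor on 6. Ruiz wins 11–6.
Ruiz–Pham: Pham 10–7.
Okafor vs Pham: Okafor preferred on 2+3+1 = 6 ballots; Pham wins 11–6.
Pham wins every pairwise contest, so Pham is the Condorcet winner.

Pham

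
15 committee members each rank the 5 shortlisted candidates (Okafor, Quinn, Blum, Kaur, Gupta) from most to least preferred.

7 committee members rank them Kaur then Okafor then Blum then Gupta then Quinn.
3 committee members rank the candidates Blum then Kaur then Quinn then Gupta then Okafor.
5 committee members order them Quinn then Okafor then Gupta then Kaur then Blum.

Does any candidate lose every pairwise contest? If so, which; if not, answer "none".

Pairwise majorities:
Okafor vs Quinn: Quinn, 8–7.
Okafor vs Blum: Okafor is ranked higher on 7+5 = 12 ballots, Blum on 3. Okafor wins 12–3.
Okafor vs Kaur: Okafor is ranked higher on 5 ballots, Kaur on 10. Kaur wins 10–5.
Okafor–Gupta: Okafor 12–3.
Quinn–Blum: Blum 10–5.
Quinn vs Kaur: Kaur, 10–5.
Quinn–Gupta: Quinn 8–7.
Blum vs Kaur: Kaur wins 12–3.
Blum vs Gupta: Blum wins 10–5.
Kaur vs Gupta: Kaur preferred on 7+3 = 10 ballots; Kaur wins 10–5.
Gupta is beaten in every head-to-head and is the Condorcet loser.

Gupta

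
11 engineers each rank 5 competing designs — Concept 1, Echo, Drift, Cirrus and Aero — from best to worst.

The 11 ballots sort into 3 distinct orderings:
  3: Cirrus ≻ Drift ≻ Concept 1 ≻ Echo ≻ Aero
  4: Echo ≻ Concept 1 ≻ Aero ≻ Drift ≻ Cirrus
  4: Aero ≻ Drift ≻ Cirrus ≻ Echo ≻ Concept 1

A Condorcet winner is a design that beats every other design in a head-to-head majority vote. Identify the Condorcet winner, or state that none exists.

none

Pairwise majorities:
Concept 1 vs Echo: Echo wins 8–3.
Concept 1 vs Drift: Drift, 7–4.
Concept 1 vs Cirrus: Cirrus, 7–4.
Concept 1–Aero: Concept 1 7–4.
Echo vs Drift: Drift, 7–4.
Echo vs Cirrus: Cirrus wins 7–4.
Echo vs Aero: Echo, 7–4.
Drift vs Cirrus: Drift wins 8–3.
Drift–Aero: Aero 8–3.
Cirrus vs Aero: Aero, 8–3.
Every design loses at least once (Concept 1 loses to Echo; Echo loses to Drift; Drift loses to Aero; Cirrus loses to Drift; Aero loses to Concept 1). The majority relation contains the cycle Concept 1 beats Aero beats Drift beats Concept 1, so there is no Condorcet winner.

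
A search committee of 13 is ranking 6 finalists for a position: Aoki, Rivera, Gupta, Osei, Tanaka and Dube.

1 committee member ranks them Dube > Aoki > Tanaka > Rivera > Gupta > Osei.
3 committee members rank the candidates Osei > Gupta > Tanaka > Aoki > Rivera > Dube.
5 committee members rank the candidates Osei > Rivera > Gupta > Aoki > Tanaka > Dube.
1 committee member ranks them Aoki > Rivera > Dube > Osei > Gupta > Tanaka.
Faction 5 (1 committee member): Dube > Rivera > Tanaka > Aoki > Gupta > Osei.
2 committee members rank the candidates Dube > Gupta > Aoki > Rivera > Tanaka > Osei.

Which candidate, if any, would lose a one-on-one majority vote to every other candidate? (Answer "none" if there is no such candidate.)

Dube

Pairwise majorities:
Aoki vs Rivera: Aoki wins 7–6.
Aoki vs Gupta: 1+1+1 = 3 for Aoki, 10 for Gupta — Gupta by 10–3.
Aoki vs Osei: Osei wins 8–5.
Aoki vs Tanaka: Aoki, 9–4.
Aoki vs Dube: Aoki preferred on 3+5+1 = 9 ballots; Aoki wins 9–4.
Rivera vs Gupta: 8 to 5, Rivera.
Rivera vs Osei: Osei, 8–5.
Rivera–Tanaka: Rivera 9–4.
Rivera–Dube: Rivera 9–4.
Gupta vs Osei: Gupta preferred on 1+1+2 = 4 ballots; Osei wins 9–4.
Gupta vs Tanaka: 3+5+1+2 = 11 for Gupta, 2 for Tanaka — Gupta by 11–2.
Gupta vs Dube: 8 to 5, Gupta.
Osei vs Tanaka: 9 to 4, Osei.
Osei vs Dube: 8 to 5, Osei.
Tanaka vs Dube: Tanaka is ranked higher on 3+5 = 8 ballots, Dube on 5. Tanaka wins 8–5.
Dube loses to every other candidate — it is the Condorcet loser.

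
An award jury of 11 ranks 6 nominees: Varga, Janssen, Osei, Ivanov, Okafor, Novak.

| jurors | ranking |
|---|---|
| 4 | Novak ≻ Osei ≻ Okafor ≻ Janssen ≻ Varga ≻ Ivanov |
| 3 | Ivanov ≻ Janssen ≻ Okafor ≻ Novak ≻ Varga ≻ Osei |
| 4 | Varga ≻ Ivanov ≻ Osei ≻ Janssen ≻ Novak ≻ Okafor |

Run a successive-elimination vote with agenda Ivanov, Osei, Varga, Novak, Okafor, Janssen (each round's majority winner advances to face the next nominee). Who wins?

Round 1: Ivanov vs Osei — 7–4, Ivanov advances.
Round 2: Ivanov vs Varga — 3–8, Varga advances.
Round 3: Varga vs Novak — 4–7, Novak advances.
Round 4: Novak vs Okafor — 8–3, Novak advances.
Round 5: Novak vs Janssen — 4–7, Janssen advances.
The agenda winner is Janssen.

Janssen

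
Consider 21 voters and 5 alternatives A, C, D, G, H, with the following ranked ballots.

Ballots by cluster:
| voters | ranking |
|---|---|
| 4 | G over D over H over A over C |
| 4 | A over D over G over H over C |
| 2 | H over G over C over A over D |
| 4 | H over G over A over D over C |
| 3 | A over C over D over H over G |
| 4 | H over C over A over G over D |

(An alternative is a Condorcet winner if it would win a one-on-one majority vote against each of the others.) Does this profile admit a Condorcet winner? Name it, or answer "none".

none

Check each pair by majority over 21 ballots:
A vs C: A preferred on 4+4+4+3 = 15 ballots; A wins 15–6.
A vs D: 4+2+4+3+4 = 17 for A, 4 for D — A by 17–4.
A vs G: A preferred on 4+3+4 = 11 ballots; A wins 11–10.
A vs H: 7 to 14, H.
C vs D: 9 to 12, D.
C vs G: 3+4 = 7 for C, 14 for G — G by 14–7.
C vs H: 3 to 18, H.
D vs G: 4+3 = 7 for D, 14 for G — G by 14–7.
D vs H: D is ranked higher on 4+4+3 = 11 ballots, H on 10. D wins 11–10.
G vs H: G is ranked higher on 4+4 = 8 ballots, H on 13. H wins 13–8.
Every alternative loses at least once (A loses to H; C loses to A; D loses to A; G loses to A; H loses to D). The majority relation contains the cycle A → D → H → A, so there is no Condorcet winner.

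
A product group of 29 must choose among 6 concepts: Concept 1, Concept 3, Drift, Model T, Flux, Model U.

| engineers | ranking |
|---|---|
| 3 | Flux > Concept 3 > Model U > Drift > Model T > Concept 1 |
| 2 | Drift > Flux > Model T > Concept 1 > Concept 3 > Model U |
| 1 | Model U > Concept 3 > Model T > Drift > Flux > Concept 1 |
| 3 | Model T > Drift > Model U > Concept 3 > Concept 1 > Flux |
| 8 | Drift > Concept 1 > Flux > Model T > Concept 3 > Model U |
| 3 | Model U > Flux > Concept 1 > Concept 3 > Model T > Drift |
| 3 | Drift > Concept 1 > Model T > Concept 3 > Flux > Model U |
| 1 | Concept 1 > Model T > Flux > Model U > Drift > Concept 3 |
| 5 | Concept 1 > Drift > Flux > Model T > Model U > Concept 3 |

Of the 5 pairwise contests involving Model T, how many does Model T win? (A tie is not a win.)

Model T against each rival (29 engineers):
Model T vs Concept 1: 9 to 20, Concept 1.
Model T vs Concept 3: 22 to 7, Model T.
Model T–Drift: Drift 21–8.
Model T vs Flux: 8 to 21, Flux.
Model T vs Model U: 2+3+8+3+1+5 = 22 for Model T, 7 for Model U — Model T by 22–7.
Model T beats Concept 3, Model U; loses to Concept 1, Drift, Flux — 2 pairwise wins.

2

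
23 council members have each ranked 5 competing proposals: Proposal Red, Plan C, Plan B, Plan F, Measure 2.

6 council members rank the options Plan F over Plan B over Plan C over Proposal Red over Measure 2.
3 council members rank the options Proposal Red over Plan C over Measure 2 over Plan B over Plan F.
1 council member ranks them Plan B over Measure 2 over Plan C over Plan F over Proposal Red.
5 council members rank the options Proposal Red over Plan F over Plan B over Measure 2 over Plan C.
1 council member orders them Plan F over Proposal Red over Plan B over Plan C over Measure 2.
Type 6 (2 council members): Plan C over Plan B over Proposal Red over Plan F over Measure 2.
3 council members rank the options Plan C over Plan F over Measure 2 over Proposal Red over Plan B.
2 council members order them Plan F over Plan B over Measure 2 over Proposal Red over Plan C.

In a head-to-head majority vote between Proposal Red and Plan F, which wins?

Plan F

Ballots ranking Proposal Red above Plan F: 3 + 5 + 2 = 10.
Ballots ranking Plan F above Proposal Red: 23 − 10 = 13.
Plan F wins the head-to-head 13–10.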